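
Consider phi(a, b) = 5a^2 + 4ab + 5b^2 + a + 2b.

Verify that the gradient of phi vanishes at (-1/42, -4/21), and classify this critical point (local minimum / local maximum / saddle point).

∇phi = (10a + 4b + 1, 4a + 10b + 2); substituting (-1/42, -4/21) gives ∇phi = (0, 0), so (-1/42, -4/21) is indeed a critical point.
The Hessian of phi is constant: H = [[10, 4], [4, 10]].
det(H) = 10·10 − 4² = 84.
det(H) > 0 and tr(H) = 20 > 0, so H is positive definite and the point is a local minimum.

local minimum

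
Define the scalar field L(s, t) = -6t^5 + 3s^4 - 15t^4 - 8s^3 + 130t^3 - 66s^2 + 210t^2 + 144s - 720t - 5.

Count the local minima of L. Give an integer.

L separates as a function of s plus a function of t, so ∇L=0 decouples.
∂L/∂s = 12(s - 4)(s - 1)(s + 3) = 0 at s ∈ {-3, 1, 4}; ∂L/∂t = -30(t - 3)(t - 1)(t + 2)(t + 4) = 0 at t ∈ {-4, -2, 1, 3}.
The Hessian is diagonal: diag(L_ss, L_tt). Second derivatives: L_ss(-3)=336, L_ss(1)=-144, L_ss(4)=252; L_tt(-4)=2100, L_tt(-2)=-900, L_tt(1)=900, L_tt(3)=-2100.
Local minima occur where both diagonal entries positive: (-3, -4), (-3, 1), (4, -4), (4, 1). Count: 4.

4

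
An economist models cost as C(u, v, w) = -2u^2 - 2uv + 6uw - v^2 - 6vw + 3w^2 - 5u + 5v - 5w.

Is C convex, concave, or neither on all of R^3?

C is quadratic, so its Hessian is the constant matrix H = [[-4, -2, 6], [-2, -2, -6], [6, -6, 6]].
Leading principal minors: -4, 4, 384.
Neither pattern holds ⇒ H is indefinite ⇒ neither convex nor concave.

neither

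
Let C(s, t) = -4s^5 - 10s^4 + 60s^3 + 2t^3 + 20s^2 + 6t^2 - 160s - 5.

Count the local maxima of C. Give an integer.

2

C separates as a function of s plus a function of t, so ∇C=0 decouples.
∂C/∂s = -20(s - 2)(s - 1)(s + 1)(s + 4) = 0 at s ∈ {-4, -1, 1, 2}; ∂C/∂t = 6t(t + 2) = 0 at t ∈ {-2, 0}.
The Hessian is diagonal: diag(C_ss, C_tt). Second derivatives: C_ss(-4)=1800, C_ss(-1)=-360, C_ss(1)=200, C_ss(2)=-360; C_tt(-2)=-12, C_tt(0)=12.
Local maxima occur where both diagonal entries negative: (-1, -2), (2, -2). Count: 2.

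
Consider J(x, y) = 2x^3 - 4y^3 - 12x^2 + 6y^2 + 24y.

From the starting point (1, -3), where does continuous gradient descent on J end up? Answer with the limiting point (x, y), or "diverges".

(4, -1)

J is separable, so gradient descent decouples: x follows -∂J/∂x, y follows -∂J/∂y.
∂J/∂x = 6x(x - 4); at x=1 this is -18, so x increases.
∂J/∂y = -12(y - 2)(y + 1); at y=-3 this is -120, so y increases.
x converges to its nearest critical value 4 (a local min of the x-part); y converges to -1. The iterate converges to (4, -1).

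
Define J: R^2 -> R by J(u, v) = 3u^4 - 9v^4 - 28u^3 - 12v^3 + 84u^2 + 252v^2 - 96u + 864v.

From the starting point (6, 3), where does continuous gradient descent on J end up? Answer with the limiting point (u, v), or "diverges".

J is separable, so gradient descent decouples: u follows -∂J/∂u, v follows -∂J/∂v.
∂J/∂u = 12(u - 4)(u - 2)(u - 1); at u=6 this is 480, so u decreases.
∂J/∂v = -36(v - 4)(v + 2)(v + 3); at v=3 this is 1080, so v decreases.
u converges to its nearest critical value 4 (a local min of the u-part); v converges to -2. The iterate converges to (4, -2).

(4, -2)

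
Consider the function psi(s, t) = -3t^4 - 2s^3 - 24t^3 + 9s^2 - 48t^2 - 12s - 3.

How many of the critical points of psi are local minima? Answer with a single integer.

1

psi separates as a function of s plus a function of t, so ∇psi=0 decouples.
∂psi/∂s = -6(s - 2)(s - 1) = 0 at s ∈ {1, 2}; ∂psi/∂t = -12t(t + 2)(t + 4) = 0 at t ∈ {-4, -2, 0}.
The Hessian is diagonal: diag(psi_ss, psi_tt). Second derivatives: psi_ss(1)=6, psi_ss(2)=-6; psi_tt(-4)=-96, psi_tt(-2)=48, psi_tt(0)=-96.
Local minima occur where both diagonal entries positive: (1, -2). Count: 1.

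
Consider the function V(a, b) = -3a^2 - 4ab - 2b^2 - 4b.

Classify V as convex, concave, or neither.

concave

V is quadratic, so its Hessian is the constant matrix H = [[-6, -4], [-4, -4]].
det(H) = 8, tr(H) = -10.
det(H) > 0 and tr(H) < 0, so H is negative definite everywhere: concave.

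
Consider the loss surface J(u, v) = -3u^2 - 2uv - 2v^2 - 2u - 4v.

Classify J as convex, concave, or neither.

J is quadratic, so its Hessian is the constant matrix H = [[-6, -2], [-2, -4]].
det(H) = 20, tr(H) = -10.
det(H) > 0 and tr(H) < 0, so H is negative definite everywhere: concave.

concave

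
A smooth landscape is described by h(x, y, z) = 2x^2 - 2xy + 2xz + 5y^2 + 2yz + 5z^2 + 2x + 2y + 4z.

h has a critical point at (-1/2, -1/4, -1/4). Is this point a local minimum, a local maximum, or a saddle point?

The Hessian is constant: H = [[4, -2, 2], [-2, 10, 2], [2, 2, 10]].
Leading principal minors: Δ₁ = 4, Δ₂ = 36, Δ₃ = 288.
All leading minors are positive, so H is positive definite: a local minimum.

local minimum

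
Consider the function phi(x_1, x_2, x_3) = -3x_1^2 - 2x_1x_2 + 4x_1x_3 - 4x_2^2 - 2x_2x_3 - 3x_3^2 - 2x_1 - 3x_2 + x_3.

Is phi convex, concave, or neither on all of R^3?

concave

phi is quadratic, so its Hessian is the constant matrix H = [[-6, -2, 4], [-2, -8, -2], [4, -2, -6]].
Leading principal minors: -6, 44, -80.
Signs alternate −, +, − ⇒ H ≺ 0 ⇒ concave.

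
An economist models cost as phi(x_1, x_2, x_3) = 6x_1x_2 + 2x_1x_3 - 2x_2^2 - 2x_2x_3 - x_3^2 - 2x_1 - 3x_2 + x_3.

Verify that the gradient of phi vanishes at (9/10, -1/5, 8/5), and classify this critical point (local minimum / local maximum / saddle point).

saddle point

∇phi = (6x_2 + 2x_3 - 2, 6x_1 - 4x_2 - 2x_3 - 3, 2x_1 - 2x_2 - 2x_3 + 1); substituting (9/10, -1/5, 8/5) gives ∇phi = (0, 0, 0), so (9/10, -1/5, 8/5) is indeed a critical point.
The Hessian is constant: H = [[0, 6, 2], [6, -4, -2], [2, -2, -2]].
Leading principal minors: Δ₁ = 0, Δ₂ = -36, Δ₃ = 40.
The minors fit neither the all-positive nor the alternating-sign pattern, so H is indefinite: a saddle point.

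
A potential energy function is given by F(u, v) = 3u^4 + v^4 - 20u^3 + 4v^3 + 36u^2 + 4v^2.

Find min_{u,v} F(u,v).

0

F(u,v) separates as P(u) + Q(v), so its minimum is min P + min Q.
P'(u) = 12u(u - 3)(u - 2) vanishes at u ∈ {0, 2, 3}; Q'(v) = 4v(v + 1)(v + 2) vanishes at v ∈ {-2, -1, 0}.
Local minima of P (where P''>0): P(0)=0, P(3)=27. Local minima of Q: Q(-2)=0, Q(0)=0.
So the global minimum of F is P(0) + Q(-2) = 0 + 0 = 0, attained at (0, -2).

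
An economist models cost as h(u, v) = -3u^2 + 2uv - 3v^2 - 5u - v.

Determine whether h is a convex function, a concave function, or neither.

concave

h is quadratic, so its Hessian is the constant matrix H = [[-6, 2], [2, -6]].
det(H) = 32, tr(H) = -12.
det(H) > 0 and tr(H) < 0, so H is negative definite everywhere: concave.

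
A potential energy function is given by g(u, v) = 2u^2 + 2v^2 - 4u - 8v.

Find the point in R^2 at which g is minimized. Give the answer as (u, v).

g(u,v) separates as P(u) + Q(v), so its minimum is min P + min Q.
P'(u) = 4u - 4 vanishes at u ∈ {1}; Q'(v) = 4v - 8 vanishes at v ∈ {2}.
Local minima of P (where P''>0): P(1)=-2. Local minima of Q: Q(2)=-8.
So the global minimum of g is P(1) + Q(2) = -2 − 8 = -10, attained at (1, 2).

(1, 2)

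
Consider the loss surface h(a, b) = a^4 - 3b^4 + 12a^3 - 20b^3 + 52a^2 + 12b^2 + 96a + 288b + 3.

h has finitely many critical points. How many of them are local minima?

2

h separates as a function of a plus a function of b, so ∇h=0 decouples.
∂h/∂a = 4(a + 2)(a + 3)(a + 4) = 0 at a ∈ {-4, -3, -2}; ∂h/∂b = -12(b - 2)(b + 3)(b + 4) = 0 at b ∈ {-4, -3, 2}.
The Hessian is diagonal: diag(h_aa, h_bb). Second derivatives: h_aa(-4)=8, h_aa(-3)=-4, h_aa(-2)=8; h_bb(-4)=-72, h_bb(-3)=60, h_bb(2)=-360.
Local minima occur where both diagonal entries positive: (-4, -3), (-2, -3). Count: 2.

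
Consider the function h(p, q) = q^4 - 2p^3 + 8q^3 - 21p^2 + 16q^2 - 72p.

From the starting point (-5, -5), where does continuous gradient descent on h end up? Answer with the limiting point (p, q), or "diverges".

h is separable, so gradient descent decouples: p follows -∂h/∂p, q follows -∂h/∂q.
∂h/∂p = -6(p + 3)(p + 4); at p=-5 this is -12, so p increases.
∂h/∂q = 4q(q + 2)(q + 4); at q=-5 this is -60, so q increases.
p converges to its nearest critical value -4 (a local min of the p-part); q converges to -4. The iterate converges to (-4, -4).

(-4, -4)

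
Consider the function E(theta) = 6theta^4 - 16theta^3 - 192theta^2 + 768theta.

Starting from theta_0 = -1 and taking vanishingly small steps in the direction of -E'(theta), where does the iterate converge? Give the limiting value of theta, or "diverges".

-4

E'(theta) = 24(theta - 4)(theta - 2)(theta + 4), so E'(-1) = 1080.
Gradient descent moves in the -E' direction, i.e. theta is decreasing.
The nearest critical point in that direction is theta = -4, where E'' = 1152 > 0 (a local minimum). The iterate converges there.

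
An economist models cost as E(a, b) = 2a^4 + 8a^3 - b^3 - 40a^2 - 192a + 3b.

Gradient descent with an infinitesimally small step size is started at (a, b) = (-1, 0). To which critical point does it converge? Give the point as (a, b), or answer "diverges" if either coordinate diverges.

E is separable, so gradient descent decouples: a follows -∂E/∂a, b follows -∂E/∂b.
∂E/∂a = 8(a - 3)(a + 2)(a + 4); at a=-1 this is -96, so a increases.
∂E/∂b = -3(b - 1)(b + 1); at b=0 this is 3, so b decreases.
a converges to its nearest critical value 3 (a local min of the a-part); b converges to -1. The iterate converges to (3, -1).

(3, -1)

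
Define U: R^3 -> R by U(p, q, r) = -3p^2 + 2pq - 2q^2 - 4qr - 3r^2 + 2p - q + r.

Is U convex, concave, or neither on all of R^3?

concave

U is quadratic, so its Hessian is the constant matrix H = [[-6, 2, 0], [2, -4, -4], [0, -4, -6]].
Leading principal minors: -6, 20, -24.
Signs alternate −, +, − ⇒ H ≺ 0 ⇒ concave.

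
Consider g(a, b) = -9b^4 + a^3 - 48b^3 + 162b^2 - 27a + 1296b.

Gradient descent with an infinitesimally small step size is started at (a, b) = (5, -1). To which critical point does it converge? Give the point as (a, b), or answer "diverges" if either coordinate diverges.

g is separable, so gradient descent decouples: a follows -∂g/∂a, b follows -∂g/∂b.
∂g/∂a = 3(a - 3)(a + 3); at a=5 this is 48, so a decreases.
∂g/∂b = -36(b - 3)(b + 3)(b + 4); at b=-1 this is 864, so b decreases.
a converges to its nearest critical value 3 (a local min of the a-part); b converges to -3. The iterate converges to (3, -3).

(3, -3)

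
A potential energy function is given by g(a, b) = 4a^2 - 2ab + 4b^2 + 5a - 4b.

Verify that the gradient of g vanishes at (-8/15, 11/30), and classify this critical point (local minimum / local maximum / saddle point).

∇g = (8a - 2b + 5, -2a + 8b - 4); substituting (-8/15, 11/30) gives ∇g = (0, 0), so (-8/15, 11/30) is indeed a critical point.
The Hessian of g is constant: H = [[8, -2], [-2, 8]].
det(H) = 8·8 − (-2)² = 60.
det(H) > 0 and tr(H) = 16 > 0, so H is positive definite and the point is a local minimum.

local minimum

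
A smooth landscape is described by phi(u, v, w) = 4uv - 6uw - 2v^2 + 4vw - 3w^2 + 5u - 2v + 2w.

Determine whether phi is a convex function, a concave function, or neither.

phi is quadratic, so its Hessian is the constant matrix H = [[0, 4, -6], [4, -4, 4], [-6, 4, -6]].
Leading principal minors: 0, -16, 48.
Neither pattern holds ⇒ H is indefinite ⇒ neither convex nor concave.

neither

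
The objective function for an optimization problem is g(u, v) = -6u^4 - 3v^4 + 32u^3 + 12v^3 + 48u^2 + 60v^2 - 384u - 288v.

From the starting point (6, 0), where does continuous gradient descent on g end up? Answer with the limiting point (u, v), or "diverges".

g is separable, so gradient descent decouples: u follows -∂g/∂u, v follows -∂g/∂v.
∂g/∂u = -24(u - 4)(u - 2)(u + 2); at u=6 this is -1536, so u increases.
∂g/∂v = -12(v - 4)(v - 2)(v + 3); at v=0 this is -288, so v increases.
The u-coordinate has no critical point in that direction and runs off to infinity.

diverges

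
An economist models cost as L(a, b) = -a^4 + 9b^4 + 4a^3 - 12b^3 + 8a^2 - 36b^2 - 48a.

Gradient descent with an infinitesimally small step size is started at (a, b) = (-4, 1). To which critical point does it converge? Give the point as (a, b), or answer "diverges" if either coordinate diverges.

L is separable, so gradient descent decouples: a follows -∂L/∂a, b follows -∂L/∂b.
∂L/∂a = -4(a - 3)(a - 2)(a + 2); at a=-4 this is 336, so a decreases.
∂L/∂b = 36b(b - 2)(b + 1); at b=1 this is -72, so b increases.
The a-coordinate has no critical point in that direction and runs off to infinity.

diverges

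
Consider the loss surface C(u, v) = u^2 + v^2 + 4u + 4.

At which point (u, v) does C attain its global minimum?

C(u,v) separates as P(u) + Q(v) + 4, so its minimum is min P + min Q + 4.
P'(u) = 2u + 4 vanishes at u ∈ {-2}; Q'(v) = 2v vanishes at v ∈ {0}.
Local minima of P (where P''>0): P(-2)=-4. Local minima of Q: Q(0)=0.
So the global minimum of C is P(-2) + Q(0) + 4 = -4 + 0 + 4 = 0, attained at (-2, 0).

(-2, 0)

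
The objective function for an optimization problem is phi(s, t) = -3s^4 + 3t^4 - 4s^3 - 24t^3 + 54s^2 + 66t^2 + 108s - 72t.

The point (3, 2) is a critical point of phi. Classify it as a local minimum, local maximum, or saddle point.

The mixed partial ∂²phi/∂s∂t is 0, so the Hessian at any point is diag(phi_ss, phi_tt) = diag(12(-3s^2 - 2s + 9), 12(3t^2 - 12t + 11)).
At (3, 2): H = diag(-288, -12).
Both eigenvalues are negative, so H is negative definite: a local maximum.

local maximum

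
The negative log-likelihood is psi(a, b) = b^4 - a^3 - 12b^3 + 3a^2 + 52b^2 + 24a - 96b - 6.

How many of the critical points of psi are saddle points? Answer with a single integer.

3

psi separates as a function of a plus a function of b, so ∇psi=0 decouples.
∂psi/∂a = -3(a - 4)(a + 2) = 0 at a ∈ {-2, 4}; ∂psi/∂b = 4(b - 4)(b - 3)(b - 2) = 0 at b ∈ {2, 3, 4}.
The Hessian is diagonal: diag(psi_aa, psi_bb). Second derivatives: psi_aa(-2)=18, psi_aa(4)=-18; psi_bb(2)=8, psi_bb(3)=-4, psi_bb(4)=8.
Saddle points occur where the two diagonal entries have opposite signs: (-2, 3), (4, 2), (4, 4). Count: 3.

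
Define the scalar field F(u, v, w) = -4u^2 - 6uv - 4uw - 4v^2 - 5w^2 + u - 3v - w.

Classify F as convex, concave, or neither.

concave

F is quadratic, so its Hessian is the constant matrix H = [[-8, -6, -4], [-6, -8, 0], [-4, 0, -10]].
Leading principal minors: -8, 28, -152.
Signs alternate −, +, − ⇒ H ≺ 0 ⇒ concave.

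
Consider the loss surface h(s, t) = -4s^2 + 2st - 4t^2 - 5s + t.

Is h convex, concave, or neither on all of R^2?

concave

h is quadratic, so its Hessian is the constant matrix H = [[-8, 2], [2, -8]].
det(H) = 60, tr(H) = -16.
det(H) > 0 and tr(H) < 0, so H is negative definite everywhere: concave.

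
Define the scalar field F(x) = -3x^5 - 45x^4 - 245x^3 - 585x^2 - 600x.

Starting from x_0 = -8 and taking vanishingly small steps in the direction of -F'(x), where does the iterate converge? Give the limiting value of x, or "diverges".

-5

F'(x) = -15(x + 1)(x + 2)(x + 4)(x + 5), so F'(-8) = -7560.
Gradient descent moves in the -F' direction, i.e. x is increasing.
The nearest critical point in that direction is x = -5, where F'' = 180 > 0 (a local minimum). The iterate converges there.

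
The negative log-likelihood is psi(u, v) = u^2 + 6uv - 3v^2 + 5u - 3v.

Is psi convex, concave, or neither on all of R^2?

psi is quadratic, so its Hessian is the constant matrix H = [[2, 6], [6, -6]].
det(H) = -48, tr(H) = -4.
det(H) < 0, so H is indefinite: neither convex nor concave.

neither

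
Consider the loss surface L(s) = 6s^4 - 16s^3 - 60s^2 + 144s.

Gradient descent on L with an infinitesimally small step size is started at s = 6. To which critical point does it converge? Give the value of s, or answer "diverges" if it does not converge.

3

L'(s) = 24(s - 3)(s - 1)(s + 2), so L'(6) = 2880.
Gradient descent moves in the -L' direction, i.e. s is decreasing.
The nearest critical point in that direction is s = 3, where L'' = 240 > 0 (a local minimum). The iterate converges there.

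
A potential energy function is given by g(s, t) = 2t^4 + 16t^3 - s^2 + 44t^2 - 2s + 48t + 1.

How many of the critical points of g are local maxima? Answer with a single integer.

g separates as a function of s plus a function of t, so ∇g=0 decouples.
∂g/∂s = -2(s + 1) = 0 at s ∈ {-1}; ∂g/∂t = 8(t + 1)(t + 2)(t + 3) = 0 at t ∈ {-3, -2, -1}.
The Hessian is diagonal: diag(g_ss, g_tt). Second derivatives: g_ss(-1)=-2; g_tt(-3)=16, g_tt(-2)=-8, g_tt(-1)=16.
Local maxima occur where both diagonal entries negative: (-1, -2). Count: 1.

1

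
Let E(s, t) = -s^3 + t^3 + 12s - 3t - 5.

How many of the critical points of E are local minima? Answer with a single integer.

1

E separates as a function of s plus a function of t, so ∇E=0 decouples.
∂E/∂s = -3(s - 2)(s + 2) = 0 at s ∈ {-2, 2}; ∂E/∂t = 3(t - 1)(t + 1) = 0 at t ∈ {-1, 1}.
The Hessian is diagonal: diag(E_ss, E_tt). Second derivatives: E_ss(-2)=12, E_ss(2)=-12; E_tt(-1)=-6, E_tt(1)=6.
Local minima occur where both diagonal entries positive: (-2, 1). Count: 1.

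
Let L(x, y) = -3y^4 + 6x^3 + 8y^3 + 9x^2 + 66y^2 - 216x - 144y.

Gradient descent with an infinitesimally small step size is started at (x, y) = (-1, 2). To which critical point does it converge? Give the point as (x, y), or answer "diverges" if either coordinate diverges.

L is separable, so gradient descent decouples: x follows -∂L/∂x, y follows -∂L/∂y.
∂L/∂x = 18(x - 3)(x + 4); at x=-1 this is -216, so x increases.
∂L/∂y = -12(y - 4)(y - 1)(y + 3); at y=2 this is 120, so y decreases.
x converges to its nearest critical value 3 (a local min of the x-part); y converges to 1. The iterate converges to (3, 1).

(3, 1)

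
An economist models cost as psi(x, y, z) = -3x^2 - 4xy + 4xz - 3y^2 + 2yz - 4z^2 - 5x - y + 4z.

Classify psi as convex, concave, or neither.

psi is quadratic, so its Hessian is the constant matrix H = [[-6, -4, 4], [-4, -6, 2], [4, 2, -8]].
Leading principal minors: -6, 20, -104.
Signs alternate −, +, − ⇒ H ≺ 0 ⇒ concave.

concave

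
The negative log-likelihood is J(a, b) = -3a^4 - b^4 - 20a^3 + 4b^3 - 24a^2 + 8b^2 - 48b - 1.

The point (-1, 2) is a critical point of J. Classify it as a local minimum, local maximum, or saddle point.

local minimum

The mixed partial ∂²J/∂a∂b is 0, so the Hessian at any point is diag(J_aa, J_bb) = diag(-12(3a^2 + 10a + 4), 4(-3b^2 + 6b + 4)).
At (-1, 2): H = diag(36, 16).
Both eigenvalues are positive, so H is positive definite: a local minimum.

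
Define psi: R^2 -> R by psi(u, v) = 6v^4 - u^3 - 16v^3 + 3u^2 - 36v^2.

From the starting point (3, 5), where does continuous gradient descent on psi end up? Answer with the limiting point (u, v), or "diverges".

diverges

psi is separable, so gradient descent decouples: u follows -∂psi/∂u, v follows -∂psi/∂v.
∂psi/∂u = -3u(u - 2); at u=3 this is -9, so u increases.
∂psi/∂v = 24v(v - 3)(v + 1); at v=5 this is 1440, so v decreases.
The u-coordinate has no critical point in that direction and runs off to infinity.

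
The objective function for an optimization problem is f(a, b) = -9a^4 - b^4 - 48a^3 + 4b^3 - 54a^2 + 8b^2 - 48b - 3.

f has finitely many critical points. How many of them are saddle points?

f separates as a function of a plus a function of b, so ∇f=0 decouples.
∂f/∂a = -36a(a + 1)(a + 3) = 0 at a ∈ {-3, -1, 0}; ∂f/∂b = -4(b - 3)(b - 2)(b + 2) = 0 at b ∈ {-2, 2, 3}.
The Hessian is diagonal: diag(f_aa, f_bb). Second derivatives: f_aa(-3)=-216, f_aa(-1)=72, f_aa(0)=-108; f_bb(-2)=-80, f_bb(2)=16, f_bb(3)=-20.
Saddle points occur where the two diagonal entries have opposite signs: (-3, 2), (-1, -2), (-1, 3), (0, 2). Count: 4.

4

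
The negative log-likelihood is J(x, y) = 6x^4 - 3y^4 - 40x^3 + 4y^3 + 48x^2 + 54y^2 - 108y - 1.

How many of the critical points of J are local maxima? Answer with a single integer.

J separates as a function of x plus a function of y, so ∇J=0 decouples.
∂J/∂x = 24x(x - 4)(x - 1) = 0 at x ∈ {0, 1, 4}; ∂J/∂y = -12(y - 3)(y - 1)(y + 3) = 0 at y ∈ {-3, 1, 3}.
The Hessian is diagonal: diag(J_xx, J_yy). Second derivatives: J_xx(0)=96, J_xx(1)=-72, J_xx(4)=288; J_yy(-3)=-288, J_yy(1)=96, J_yy(3)=-144.
Local maxima occur where both diagonal entries negative: (1, -3), (1, 3). Count: 2.

2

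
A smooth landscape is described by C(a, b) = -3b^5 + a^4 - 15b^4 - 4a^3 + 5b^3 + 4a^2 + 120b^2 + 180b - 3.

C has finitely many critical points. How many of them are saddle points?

C separates as a function of a plus a function of b, so ∇C=0 decouples.
∂C/∂a = 4a(a - 2)(a - 1) = 0 at a ∈ {0, 1, 2}; ∂C/∂b = -15(b - 2)(b + 1)(b + 2)(b + 3) = 0 at b ∈ {-3, -2, -1, 2}.
The Hessian is diagonal: diag(C_aa, C_bb). Second derivatives: C_aa(0)=8, C_aa(1)=-4, C_aa(2)=8; C_bb(-3)=150, C_bb(-2)=-60, C_bb(-1)=90, C_bb(2)=-900.
Saddle points occur where the two diagonal entries have opposite signs: (0, -2), (0, 2), (1, -3), (1, -1), (2, -2), (2, 2). Count: 6.

6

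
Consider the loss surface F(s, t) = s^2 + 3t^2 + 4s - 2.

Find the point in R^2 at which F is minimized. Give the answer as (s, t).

F(s,t) separates as P(s) + Q(t) − 2, so its minimum is min P + min Q − 2.
P'(s) = 2s + 4 vanishes at s ∈ {-2}; Q'(t) = 6t vanishes at t ∈ {0}.
Local minima of P (where P''>0): P(-2)=-4. Local minima of Q: Q(0)=0.
So the global minimum of F is P(-2) + Q(0) − 2 = -4 + 0 − 2 = -6, attained at (-2, 0).

(-2, 0)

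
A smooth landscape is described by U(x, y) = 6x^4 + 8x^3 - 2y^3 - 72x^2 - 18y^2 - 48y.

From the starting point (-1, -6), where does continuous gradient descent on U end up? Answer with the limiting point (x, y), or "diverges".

(-3, -4)

U is separable, so gradient descent decouples: x follows -∂U/∂x, y follows -∂U/∂y.
∂U/∂x = 24x(x - 2)(x + 3); at x=-1 this is 144, so x decreases.
∂U/∂y = -6(y + 2)(y + 4); at y=-6 this is -48, so y increases.
x converges to its nearest critical value -3 (a local min of the x-part); y converges to -4. The iterate converges to (-3, -4).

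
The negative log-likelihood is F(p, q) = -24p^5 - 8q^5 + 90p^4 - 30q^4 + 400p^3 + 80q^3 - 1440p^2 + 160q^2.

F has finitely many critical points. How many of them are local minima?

4

F separates as a function of p plus a function of q, so ∇F=0 decouples.
∂F/∂p = -120p(p - 4)(p - 2)(p + 3) = 0 at p ∈ {-3, 0, 2, 4}; ∂F/∂q = -40q(q - 2)(q + 1)(q + 4) = 0 at q ∈ {-4, -1, 0, 2}.
The Hessian is diagonal: diag(F_pp, F_qq). Second derivatives: F_pp(-3)=12600, F_pp(0)=-2880, F_pp(2)=2400, F_pp(4)=-6720; F_qq(-4)=2880, F_qq(-1)=-360, F_qq(0)=320, F_qq(2)=-1440.
Local minima occur where both diagonal entries positive: (-3, -4), (-3, 0), (2, -4), (2, 0). Count: 4.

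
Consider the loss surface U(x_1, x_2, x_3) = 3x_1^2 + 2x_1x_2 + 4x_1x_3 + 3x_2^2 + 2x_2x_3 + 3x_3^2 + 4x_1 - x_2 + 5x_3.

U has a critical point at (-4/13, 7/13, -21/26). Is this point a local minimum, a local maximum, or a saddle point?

local minimum

The Hessian is constant: H = [[6, 2, 4], [2, 6, 2], [4, 2, 6]].
Leading principal minors: Δ₁ = 6, Δ₂ = 32, Δ₃ = 104.
All leading minors are positive, so H is positive definite: a local minimum.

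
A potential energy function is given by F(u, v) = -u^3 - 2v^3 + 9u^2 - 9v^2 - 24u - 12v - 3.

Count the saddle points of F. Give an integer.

2

F separates as a function of u plus a function of v, so ∇F=0 decouples.
∂F/∂u = -3(u - 4)(u - 2) = 0 at u ∈ {2, 4}; ∂F/∂v = -6(v + 1)(v + 2) = 0 at v ∈ {-2, -1}.
The Hessian is diagonal: diag(F_uu, F_vv). Second derivatives: F_uu(2)=6, F_uu(4)=-6; F_vv(-2)=6, F_vv(-1)=-6.
Saddle points occur where the two diagonal entries have opposite signs: (2, -1), (4, -2). Count: 2.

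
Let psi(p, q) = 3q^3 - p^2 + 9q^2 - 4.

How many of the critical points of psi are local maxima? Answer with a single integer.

1

psi separates as a function of p plus a function of q, so ∇psi=0 decouples.
∂psi/∂p = -2p = 0 at p ∈ {0}; ∂psi/∂q = 9q(q + 2) = 0 at q ∈ {-2, 0}.
The Hessian is diagonal: diag(psi_pp, psi_qq). Second derivatives: psi_pp(0)=-2; psi_qq(-2)=-18, psi_qq(0)=18.
Local maxima occur where both diagonal entries negative: (0, -2). Count: 1.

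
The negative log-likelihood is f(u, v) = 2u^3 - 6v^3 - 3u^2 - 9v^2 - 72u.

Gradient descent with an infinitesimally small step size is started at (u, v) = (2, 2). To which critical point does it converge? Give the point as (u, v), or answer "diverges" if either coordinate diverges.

f is separable, so gradient descent decouples: u follows -∂f/∂u, v follows -∂f/∂v.
∂f/∂u = 6(u - 4)(u + 3); at u=2 this is -60, so u increases.
∂f/∂v = -18v(v + 1); at v=2 this is -108, so v increases.
The v-coordinate has no critical point in that direction and runs off to infinity.

diverges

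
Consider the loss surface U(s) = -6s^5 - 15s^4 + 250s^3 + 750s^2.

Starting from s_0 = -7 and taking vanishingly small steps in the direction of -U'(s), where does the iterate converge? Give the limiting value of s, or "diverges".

U'(s) = -30s(s - 5)(s + 2)(s + 5), so U'(-7) = -25200.
Gradient descent moves in the -U' direction, i.e. s is increasing.
The nearest critical point in that direction is s = -5, where U'' = 4500 > 0 (a local minimum). The iterate converges there.

-5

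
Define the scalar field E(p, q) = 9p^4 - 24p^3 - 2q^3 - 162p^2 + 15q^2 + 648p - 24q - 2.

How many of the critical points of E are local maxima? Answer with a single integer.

1

E separates as a function of p plus a function of q, so ∇E=0 decouples.
∂E/∂p = 36(p - 3)(p - 2)(p + 3) = 0 at p ∈ {-3, 2, 3}; ∂E/∂q = -6(q - 4)(q - 1) = 0 at q ∈ {1, 4}.
The Hessian is diagonal: diag(E_pp, E_qq). Second derivatives: E_pp(-3)=1080, E_pp(2)=-180, E_pp(3)=216; E_qq(1)=18, E_qq(4)=-18.
Local maxima occur where both diagonal entries negative: (2, 4). Count: 1.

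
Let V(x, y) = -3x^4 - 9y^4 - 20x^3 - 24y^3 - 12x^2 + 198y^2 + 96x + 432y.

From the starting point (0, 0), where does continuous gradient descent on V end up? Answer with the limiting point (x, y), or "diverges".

V is separable, so gradient descent decouples: x follows -∂V/∂x, y follows -∂V/∂y.
∂V/∂x = -12(x - 1)(x + 2)(x + 4); at x=0 this is 96, so x decreases.
∂V/∂y = -36(y - 3)(y + 1)(y + 4); at y=0 this is 432, so y decreases.
x converges to its nearest critical value -2 (a local min of the x-part); y converges to -1. The iterate converges to (-2, -1).

(-2, -1)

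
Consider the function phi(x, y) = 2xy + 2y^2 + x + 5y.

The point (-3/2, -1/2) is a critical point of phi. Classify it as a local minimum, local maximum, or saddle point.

saddle point

The Hessian of phi is constant: H = [[0, 2], [2, 4]].
det(H) = 0·4 − 2² = -4.
Since det(H) < 0, H is indefinite and the critical point is a saddle point.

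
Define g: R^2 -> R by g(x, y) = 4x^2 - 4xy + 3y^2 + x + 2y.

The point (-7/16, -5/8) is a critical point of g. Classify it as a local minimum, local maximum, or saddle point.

local minimum

The Hessian of g is constant: H = [[8, -4], [-4, 6]].
det(H) = 8·6 − (-4)² = 32.
det(H) > 0 and tr(H) = 14 > 0, so H is positive definite and the point is a local minimum.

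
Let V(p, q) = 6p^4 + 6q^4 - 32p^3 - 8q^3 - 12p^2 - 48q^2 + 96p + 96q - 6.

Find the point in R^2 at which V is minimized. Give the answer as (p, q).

V(p,q) separates as A(p) + B(q) − 6, so its minimum is min A + min B − 6.
A'(p) = 24(p - 4)(p - 1)(p + 1) vanishes at p ∈ {-1, 1, 4}; B'(q) = 24(q - 2)(q - 1)(q + 2) vanishes at q ∈ {-2, 1, 2}.
Local minima of A (where A''>0): A(-1)=-70, A(4)=-320. Local minima of B: B(-2)=-224, B(2)=32.
So the global minimum of V is A(4) + B(-2) − 6 = -320 − 224 − 6 = -550, attained at (4, -2).

(4, -2)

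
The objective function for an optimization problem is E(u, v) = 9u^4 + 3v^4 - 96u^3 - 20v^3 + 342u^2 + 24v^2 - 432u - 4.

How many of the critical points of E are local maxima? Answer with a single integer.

1

E separates as a function of u plus a function of v, so ∇E=0 decouples.
∂E/∂u = 36(u - 4)(u - 3)(u - 1) = 0 at u ∈ {1, 3, 4}; ∂E/∂v = 12v(v - 4)(v - 1) = 0 at v ∈ {0, 1, 4}.
The Hessian is diagonal: diag(E_uu, E_vv). Second derivatives: E_uu(1)=216, E_uu(3)=-72, E_uu(4)=108; E_vv(0)=48, E_vv(1)=-36, E_vv(4)=144.
Local maxima occur where both diagonal entries negative: (3, 1). Count: 1.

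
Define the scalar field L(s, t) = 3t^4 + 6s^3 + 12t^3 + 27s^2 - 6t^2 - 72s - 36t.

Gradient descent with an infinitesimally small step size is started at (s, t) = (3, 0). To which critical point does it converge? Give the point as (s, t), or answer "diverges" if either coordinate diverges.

L is separable, so gradient descent decouples: s follows -∂L/∂s, t follows -∂L/∂t.
∂L/∂s = 18(s - 1)(s + 4); at s=3 this is 252, so s decreases.
∂L/∂t = 12(t - 1)(t + 1)(t + 3); at t=0 this is -36, so t increases.
s converges to its nearest critical value 1 (a local min of the s-part); t converges to 1. The iterate converges to (1, 1).

(1, 1)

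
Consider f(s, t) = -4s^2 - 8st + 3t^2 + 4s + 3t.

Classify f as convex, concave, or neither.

neither

f is quadratic, so its Hessian is the constant matrix H = [[-8, -8], [-8, 6]].
det(H) = -112, tr(H) = -2.
det(H) < 0, so H is indefinite: neither convex nor concave.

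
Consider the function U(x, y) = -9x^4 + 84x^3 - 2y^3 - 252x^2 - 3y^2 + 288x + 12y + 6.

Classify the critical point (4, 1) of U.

local maximum

The mixed partial ∂²U/∂x∂y is 0, so the Hessian at any point is diag(U_xx, U_yy) = diag(36(-3x^2 + 14x - 14), -6(2y + 1)).
At (4, 1): H = diag(-216, -18).
Both eigenvalues are negative, so H is negative definite: a local maximum.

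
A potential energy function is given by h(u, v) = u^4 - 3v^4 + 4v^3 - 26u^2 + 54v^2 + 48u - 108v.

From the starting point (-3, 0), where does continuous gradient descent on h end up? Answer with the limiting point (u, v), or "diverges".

(-4, 1)

h is separable, so gradient descent decouples: u follows -∂h/∂u, v follows -∂h/∂v.
∂h/∂u = 4(u - 3)(u - 1)(u + 4); at u=-3 this is 96, so u decreases.
∂h/∂v = -12(v - 3)(v - 1)(v + 3); at v=0 this is -108, so v increases.
u converges to its nearest critical value -4 (a local min of the u-part); v converges to 1. The iterate converges to (-4, 1).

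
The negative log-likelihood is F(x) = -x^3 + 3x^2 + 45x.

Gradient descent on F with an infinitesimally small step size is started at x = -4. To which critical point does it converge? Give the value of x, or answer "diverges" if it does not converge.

F'(x) = -3(x - 5)(x + 3), so F'(-4) = -27.
Gradient descent moves in the -F' direction, i.e. x is increasing.
The nearest critical point in that direction is x = -3, where F'' = 24 > 0 (a local minimum). The iterate converges there.

-3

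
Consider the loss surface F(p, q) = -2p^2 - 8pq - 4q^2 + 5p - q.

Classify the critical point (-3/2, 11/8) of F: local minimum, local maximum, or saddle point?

The Hessian of F is constant: H = [[-4, -8], [-8, -8]].
det(H) = (-4)·(-8) − (-8)² = -32.
Since det(H) < 0, H is indefinite and the critical point is a saddle point.

saddle point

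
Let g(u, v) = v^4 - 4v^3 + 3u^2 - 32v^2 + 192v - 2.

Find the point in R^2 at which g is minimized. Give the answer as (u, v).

(0, -4)

g(u,v) separates as P(u) + Q(v) − 2, so its minimum is min P + min Q − 2.
P'(u) = 6u vanishes at u ∈ {0}; Q'(v) = 4(v - 4)(v - 3)(v + 4) vanishes at v ∈ {-4, 3, 4}.
Local minima of P (where P''>0): P(0)=0. Local minima of Q: Q(-4)=-768, Q(4)=256.
So the global minimum of g is P(0) + Q(-4) − 2 = 0 − 768 − 2 = -770, attained at (0, -4).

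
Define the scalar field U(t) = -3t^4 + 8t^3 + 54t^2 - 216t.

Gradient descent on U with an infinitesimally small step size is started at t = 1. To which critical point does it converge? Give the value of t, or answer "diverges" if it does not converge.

2

U'(t) = -12(t - 3)(t - 2)(t + 3), so U'(1) = -96.
Gradient descent moves in the -U' direction, i.e. t is increasing.
The nearest critical point in that direction is t = 2, where U'' = 60 > 0 (a local minimum). The iterate converges there.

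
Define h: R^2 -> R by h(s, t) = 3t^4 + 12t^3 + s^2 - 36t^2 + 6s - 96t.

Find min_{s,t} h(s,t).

-201

h(s,t) separates as P(s) + Q(t), so its minimum is min P + min Q.
P'(s) = 2s + 6 vanishes at s ∈ {-3}; Q'(t) = 12(t - 2)(t + 1)(t + 4) vanishes at t ∈ {-4, -1, 2}.
Local minima of P (where P''>0): P(-3)=-9. Local minima of Q: Q(-4)=-192, Q(2)=-192.
So the global minimum of h is P(-3) + Q(-4) = -9 − 192 = -201, attained at (-3, -4).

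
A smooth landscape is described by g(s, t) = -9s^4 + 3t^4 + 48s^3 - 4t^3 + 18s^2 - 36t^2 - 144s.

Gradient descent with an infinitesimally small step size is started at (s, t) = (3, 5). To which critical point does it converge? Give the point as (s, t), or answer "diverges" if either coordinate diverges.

g is separable, so gradient descent decouples: s follows -∂g/∂s, t follows -∂g/∂t.
∂g/∂s = -36(s - 4)(s - 1)(s + 1); at s=3 this is 288, so s decreases.
∂g/∂t = 12t(t - 3)(t + 2); at t=5 this is 840, so t decreases.
s converges to its nearest critical value 1 (a local min of the s-part); t converges to 3. The iterate converges to (1, 3).

(1, 3)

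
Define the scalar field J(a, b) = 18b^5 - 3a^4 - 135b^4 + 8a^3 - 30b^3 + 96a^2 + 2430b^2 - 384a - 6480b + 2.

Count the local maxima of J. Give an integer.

4

J separates as a function of a plus a function of b, so ∇J=0 decouples.
∂J/∂a = -12(a - 4)(a - 2)(a + 4) = 0 at a ∈ {-4, 2, 4}; ∂J/∂b = 90(b - 4)(b - 3)(b - 2)(b + 3) = 0 at b ∈ {-3, 2, 3, 4}.
The Hessian is diagonal: diag(J_aa, J_bb). Second derivatives: J_aa(-4)=-576, J_aa(2)=144, J_aa(4)=-192; J_bb(-3)=-18900, J_bb(2)=900, J_bb(3)=-540, J_bb(4)=1260.
Local maxima occur where both diagonal entries negative: (-4, -3), (-4, 3), (4, -3), (4, 3). Count: 4.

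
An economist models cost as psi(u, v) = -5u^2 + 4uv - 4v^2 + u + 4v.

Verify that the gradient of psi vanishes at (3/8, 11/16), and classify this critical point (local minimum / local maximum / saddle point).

local maximum

∇psi = (-10u + 4v + 1, 4u - 8v + 4); substituting (3/8, 11/16) gives ∇psi = (0, 0), so (3/8, 11/16) is indeed a critical point.
The Hessian of psi is constant: H = [[-10, 4], [4, -8]].
det(H) = (-10)·(-8) − 4² = 64.
det(H) > 0 and tr(H) = -18 < 0, so H is negative definite and the point is a local maximum.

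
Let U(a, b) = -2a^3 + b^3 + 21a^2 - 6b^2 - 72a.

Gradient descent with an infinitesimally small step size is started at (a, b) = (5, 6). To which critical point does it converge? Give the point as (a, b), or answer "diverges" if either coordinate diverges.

U is separable, so gradient descent decouples: a follows -∂U/∂a, b follows -∂U/∂b.
∂U/∂a = -6(a - 4)(a - 3); at a=5 this is -12, so a increases.
∂U/∂b = 3b(b - 4); at b=6 this is 36, so b decreases.
The a-coordinate has no critical point in that direction and runs off to infinity.

diverges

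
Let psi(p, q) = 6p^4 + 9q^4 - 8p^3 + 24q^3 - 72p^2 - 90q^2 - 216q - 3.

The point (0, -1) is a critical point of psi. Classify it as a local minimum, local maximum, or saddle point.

The mixed partial ∂²psi/∂p∂q is 0, so the Hessian at any point is diag(psi_pp, psi_qq) = diag(24(3p^2 - 2p - 6), 36(3q^2 + 4q - 5)).
At (0, -1): H = diag(-144, -216).
Both eigenvalues are negative, so H is negative definite: a local maximum.

local maximum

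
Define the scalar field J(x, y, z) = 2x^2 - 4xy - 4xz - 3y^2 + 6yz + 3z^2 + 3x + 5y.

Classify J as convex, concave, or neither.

J is quadratic, so its Hessian is the constant matrix H = [[4, -4, -4], [-4, -6, 6], [-4, 6, 6]].
Leading principal minors: 4, -40, -96.
Neither pattern holds ⇒ H is indefinite ⇒ neither convex nor concave.

neither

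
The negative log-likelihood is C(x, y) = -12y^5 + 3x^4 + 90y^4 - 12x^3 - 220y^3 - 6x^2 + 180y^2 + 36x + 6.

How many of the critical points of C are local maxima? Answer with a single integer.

2

C separates as a function of x plus a function of y, so ∇C=0 decouples.
∂C/∂x = 12(x - 3)(x - 1)(x + 1) = 0 at x ∈ {-1, 1, 3}; ∂C/∂y = -60y(y - 3)(y - 2)(y - 1) = 0 at y ∈ {0, 1, 2, 3}.
The Hessian is diagonal: diag(C_xx, C_yy). Second derivatives: C_xx(-1)=96, C_xx(1)=-48, C_xx(3)=96; C_yy(0)=360, C_yy(1)=-120, C_yy(2)=120, C_yy(3)=-360.
Local maxima occur where both diagonal entries negative: (1, 1), (1, 3). Count: 2.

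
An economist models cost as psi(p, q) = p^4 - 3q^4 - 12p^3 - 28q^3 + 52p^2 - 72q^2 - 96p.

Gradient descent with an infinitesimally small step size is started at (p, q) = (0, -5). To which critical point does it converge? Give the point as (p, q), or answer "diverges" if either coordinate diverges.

diverges

psi is separable, so gradient descent decouples: p follows -∂psi/∂p, q follows -∂psi/∂q.
∂psi/∂p = 4(p - 4)(p - 3)(p - 2); at p=0 this is -96, so p increases.
∂psi/∂q = -12q(q + 3)(q + 4); at q=-5 this is 120, so q decreases.
The q-coordinate has no critical point in that direction and runs off to infinity.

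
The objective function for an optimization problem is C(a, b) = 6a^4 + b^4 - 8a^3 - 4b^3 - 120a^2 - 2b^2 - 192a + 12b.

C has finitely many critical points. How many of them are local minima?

C separates as a function of a plus a function of b, so ∇C=0 decouples.
∂C/∂a = 24(a - 4)(a + 1)(a + 2) = 0 at a ∈ {-2, -1, 4}; ∂C/∂b = 4(b - 3)(b - 1)(b + 1) = 0 at b ∈ {-1, 1, 3}.
The Hessian is diagonal: diag(C_aa, C_bb). Second derivatives: C_aa(-2)=144, C_aa(-1)=-120, C_aa(4)=720; C_bb(-1)=32, C_bb(1)=-16, C_bb(3)=32.
Local minima occur where both diagonal entries positive: (-2, -1), (-2, 3), (4, -1), (4, 3). Count: 4.

4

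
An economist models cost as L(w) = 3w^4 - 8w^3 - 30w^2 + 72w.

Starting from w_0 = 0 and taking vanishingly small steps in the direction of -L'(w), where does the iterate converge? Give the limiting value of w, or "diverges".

-2

L'(w) = 12(w - 3)(w - 1)(w + 2), so L'(0) = 72.
Gradient descent moves in the -L' direction, i.e. w is decreasing.
The nearest critical point in that direction is w = -2, where L'' = 180 > 0 (a local minimum). The iterate converges there.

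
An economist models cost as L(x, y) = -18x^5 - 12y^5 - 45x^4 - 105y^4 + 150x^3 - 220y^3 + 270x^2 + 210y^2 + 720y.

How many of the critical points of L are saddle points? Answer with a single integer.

L separates as a function of x plus a function of y, so ∇L=0 decouples.
∂L/∂x = -90x(x - 2)(x + 1)(x + 3) = 0 at x ∈ {-3, -1, 0, 2}; ∂L/∂y = -60(y - 1)(y + 1)(y + 3)(y + 4) = 0 at y ∈ {-4, -3, -1, 1}.
The Hessian is diagonal: diag(L_xx, L_yy). Second derivatives: L_xx(-3)=2700, L_xx(-1)=-540, L_xx(0)=540, L_xx(2)=-2700; L_yy(-4)=900, L_yy(-3)=-480, L_yy(-1)=720, L_yy(1)=-2400.
Saddle points occur where the two diagonal entries have opposite signs: (-3, -3), (-3, 1), (-1, -4), (-1, -1), (0, -3), (0, 1), (2, -4), (2, -1). Count: 8.

8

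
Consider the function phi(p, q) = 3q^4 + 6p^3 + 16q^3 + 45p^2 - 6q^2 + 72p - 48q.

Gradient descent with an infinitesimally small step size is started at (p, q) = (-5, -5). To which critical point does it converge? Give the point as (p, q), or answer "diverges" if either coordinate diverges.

diverges

phi is separable, so gradient descent decouples: p follows -∂phi/∂p, q follows -∂phi/∂q.
∂phi/∂p = 18(p + 1)(p + 4); at p=-5 this is 72, so p decreases.
∂phi/∂q = 12(q - 1)(q + 1)(q + 4); at q=-5 this is -288, so q increases.
The p-coordinate has no critical point in that direction and runs off to infinity.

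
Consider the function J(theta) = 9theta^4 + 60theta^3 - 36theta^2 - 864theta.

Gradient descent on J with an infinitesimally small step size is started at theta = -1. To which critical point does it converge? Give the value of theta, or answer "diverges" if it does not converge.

2

J'(theta) = 36(theta - 2)(theta + 3)(theta + 4), so J'(-1) = -648.
Gradient descent moves in the -J' direction, i.e. theta is increasing.
The nearest critical point in that direction is theta = 2, where J'' = 1080 > 0 (a local minimum). The iterate converges there.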